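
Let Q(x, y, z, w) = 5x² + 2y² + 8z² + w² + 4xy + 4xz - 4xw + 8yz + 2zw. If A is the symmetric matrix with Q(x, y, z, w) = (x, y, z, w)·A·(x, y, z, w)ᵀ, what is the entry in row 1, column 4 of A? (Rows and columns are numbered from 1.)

The coefficient of x·w in Q is -4. For a symmetric A this equals A[1,4] + A[4,1] = 2·A[1,4].
So A[1,4] = -4/2 = -2.

-2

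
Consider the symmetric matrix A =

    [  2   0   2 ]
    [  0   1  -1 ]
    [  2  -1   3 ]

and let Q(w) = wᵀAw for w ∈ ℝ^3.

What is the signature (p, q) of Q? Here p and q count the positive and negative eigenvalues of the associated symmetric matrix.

Row-reducing A symmetrically gives the diagonal entries 2, 1, 0.
That gives 2 positive, 1 zero pivots.

(2, 0)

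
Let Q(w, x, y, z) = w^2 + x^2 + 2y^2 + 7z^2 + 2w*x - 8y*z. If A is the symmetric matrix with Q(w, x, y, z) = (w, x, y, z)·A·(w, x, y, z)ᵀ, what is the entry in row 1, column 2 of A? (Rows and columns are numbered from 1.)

The coefficient of w·x in Q is 2. For a symmetric A this equals A[1,2] + A[2,1] = 2·A[1,2].
So A[1,2] = 2/2 = 1.

1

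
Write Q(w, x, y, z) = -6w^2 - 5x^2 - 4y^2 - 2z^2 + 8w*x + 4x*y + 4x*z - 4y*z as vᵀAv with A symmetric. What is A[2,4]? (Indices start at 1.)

The coefficient of x·z in Q is 4. For a symmetric A this equals A[2,4] + A[4,2] = 2·A[2,4].
So A[2,4] = 4/2 = 2.

2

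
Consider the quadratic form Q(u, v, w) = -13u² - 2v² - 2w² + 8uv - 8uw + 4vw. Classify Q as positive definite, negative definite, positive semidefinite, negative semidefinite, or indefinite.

The symmetric matrix is A = [[-13, 4, -4], [4, -2, 2], [-4, 2, -2]].
Row-reducing A symmetrically gives the diagonal entries -13, -10/13, 0.
Counting signs: 2 negative, 1 zero.
Hence Q is negative semidefinite.

negative semidefinite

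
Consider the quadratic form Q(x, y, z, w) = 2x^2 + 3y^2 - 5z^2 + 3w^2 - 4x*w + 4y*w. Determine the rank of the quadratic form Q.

The symmetric matrix is A = [[2, 0, 0, -2], [0, 3, 0, 2], [0, 0, -5, 0], [-2, 2, 0, 3]].
An LDLᵀ factorisation of A has diagonal entries 2, 3, -5, -1/3.
So there are 2 positive, 2 negative pivots.
The rank is the number of nonzero pivots: 4.

4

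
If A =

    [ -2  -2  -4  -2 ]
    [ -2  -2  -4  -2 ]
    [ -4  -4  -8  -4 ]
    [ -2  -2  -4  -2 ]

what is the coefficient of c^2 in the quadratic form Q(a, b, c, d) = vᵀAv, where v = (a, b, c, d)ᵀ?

-8

The coefficient of c^2 is the diagonal entry A[3,3] = -8.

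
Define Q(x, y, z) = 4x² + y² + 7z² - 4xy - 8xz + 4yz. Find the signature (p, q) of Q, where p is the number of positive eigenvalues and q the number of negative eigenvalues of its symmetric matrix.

(2, 0)

The symmetric matrix is A = [[4, -2, -4], [-2, 1, 2], [-4, 2, 7]].
Applying the same elementary operations to the rows and columns of A produces a congruent diagonal matrix with entries 4, 0, 3.
That gives 2 positive, 1 zero pivots.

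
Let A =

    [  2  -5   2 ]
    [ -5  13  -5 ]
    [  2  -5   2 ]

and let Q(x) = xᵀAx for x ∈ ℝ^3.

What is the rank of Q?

Congruent diagonalization of A (simultaneous row and column reduction) yields pivots 2, 1/2, 0.
That gives 2 positive, 1 zero pivots.
The rank is the number of nonzero pivots: 2.

2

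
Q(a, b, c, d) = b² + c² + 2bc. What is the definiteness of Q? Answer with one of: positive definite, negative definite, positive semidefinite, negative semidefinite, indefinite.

positive semidefinite

Write A = [[0, 0, 0, 0], [0, 1, 1, 0], [0, 1, 1, 0], [0, 0, 0, 0]].
Congruent diagonalization of A (simultaneous row and column reduction) yields pivots 0, 1, 0, 0.
That gives 1 positive, 3 zero pivots.
Hence Q is positive semidefinite.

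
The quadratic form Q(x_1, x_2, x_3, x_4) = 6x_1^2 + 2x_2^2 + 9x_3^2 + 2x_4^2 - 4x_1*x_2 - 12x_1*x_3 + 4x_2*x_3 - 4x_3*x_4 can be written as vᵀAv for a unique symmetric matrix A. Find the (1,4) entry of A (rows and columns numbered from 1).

The coefficient of x_1·x_4 in Q is 0. For a symmetric A this equals A[1,4] + A[4,1] = 2·A[1,4].
So A[1,4] = 0/2 = 0.

0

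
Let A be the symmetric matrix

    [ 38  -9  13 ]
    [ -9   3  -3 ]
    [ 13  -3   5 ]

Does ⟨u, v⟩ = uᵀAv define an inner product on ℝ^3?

yes

Leading principal minors: Δ_1 = 38, Δ_2 = 33, Δ_3 = 18.
All leading principal minors are positive, so by Sylvester's criterion Q is positive definite.
⟨·,·⟩ is an inner product exactly when A is positive definite.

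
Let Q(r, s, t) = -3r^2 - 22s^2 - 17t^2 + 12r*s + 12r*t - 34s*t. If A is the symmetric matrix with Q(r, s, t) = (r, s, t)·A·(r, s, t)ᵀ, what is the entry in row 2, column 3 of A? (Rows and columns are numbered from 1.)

-17

The coefficient of s·t in Q is -34. For a symmetric A this equals A[2,3] + A[3,2] = 2·A[2,3].
So A[2,3] = -34/2 = -17.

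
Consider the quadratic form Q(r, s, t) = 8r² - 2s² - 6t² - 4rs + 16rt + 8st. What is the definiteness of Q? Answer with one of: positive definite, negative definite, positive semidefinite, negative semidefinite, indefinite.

indefinite

The associated matrix is A = [[8, -2, 8], [-2, -2, 4], [8, 4, -6]].
Applying the same elementary operations to the rows and columns of A produces a congruent diagonal matrix with entries 8, -5/2, 2/5.
So there are 2 positive, 1 negative pivots.
Hence Q is indefinite.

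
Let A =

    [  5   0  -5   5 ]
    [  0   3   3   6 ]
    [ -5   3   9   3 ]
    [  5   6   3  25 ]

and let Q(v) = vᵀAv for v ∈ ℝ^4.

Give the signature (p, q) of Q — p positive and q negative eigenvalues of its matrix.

(4, 0)

Congruent diagonalization of A (simultaneous row and column reduction) yields pivots 5, 3, 1, 4.
That gives 4 positive pivots.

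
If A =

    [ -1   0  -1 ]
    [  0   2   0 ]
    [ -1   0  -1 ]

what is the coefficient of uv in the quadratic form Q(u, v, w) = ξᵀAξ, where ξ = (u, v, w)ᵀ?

The coefficient of uv is A[1,2] + A[2,1] = 2·0 = 0.

0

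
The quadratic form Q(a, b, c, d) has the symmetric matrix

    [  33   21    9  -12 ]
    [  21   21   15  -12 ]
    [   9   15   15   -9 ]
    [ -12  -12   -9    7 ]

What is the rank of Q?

3

Applying the same elementary operations to the rows and columns of A produces a congruent diagonal matrix with entries 33, 84/11, 9/7, 0.
Counting signs: 3 positive, 1 zero.
The rank is the number of nonzero pivots: 3.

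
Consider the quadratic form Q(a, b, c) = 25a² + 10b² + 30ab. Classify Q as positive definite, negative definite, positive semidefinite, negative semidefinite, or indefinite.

positive semidefinite

The symmetric matrix is A = [[25, 15, 0], [15, 10, 0], [0, 0, 0]].
Applying the same elementary operations to the rows and columns of A produces a congruent diagonal matrix with entries 25, 1, 0.
Counting signs: 2 positive, 1 zero.
Hence Q is positive semidefinite.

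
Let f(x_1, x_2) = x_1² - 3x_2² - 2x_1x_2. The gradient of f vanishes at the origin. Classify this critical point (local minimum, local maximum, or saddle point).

The Hessian at the origin is H = [[2, -2], [-2, -6]].
det H = 2·-6 − (-2)² = -16 < 0, so H is indefinite.
Therefore the origin is a saddle point.

saddle point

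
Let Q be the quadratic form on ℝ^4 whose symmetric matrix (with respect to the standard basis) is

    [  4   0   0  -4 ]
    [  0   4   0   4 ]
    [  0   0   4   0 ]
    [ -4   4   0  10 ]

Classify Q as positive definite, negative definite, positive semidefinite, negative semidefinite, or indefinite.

positive definite

Leading principal minors: Δ_1 = 4, Δ_2 = 16, Δ_3 = 64, Δ_4 = 128.
All leading principal minors are positive, so by Sylvester's criterion Q is positive definite.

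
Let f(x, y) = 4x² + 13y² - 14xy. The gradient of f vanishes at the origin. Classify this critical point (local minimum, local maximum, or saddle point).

The Hessian at the origin is H = [[8, -14], [-14, 26]].
det H = 8·26 − (-14)² = 12 > 0 and H[1,1] = 8 > 0, so H is positive definite.
Therefore the origin is a local minimum.

local minimum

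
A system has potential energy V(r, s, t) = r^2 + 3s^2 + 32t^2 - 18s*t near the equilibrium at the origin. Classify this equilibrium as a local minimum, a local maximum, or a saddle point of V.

local minimum

The Hessian at the origin is H = [[2, 0, 0], [0, 6, -18], [0, -18, 64]].
Row-reducing H symmetrically gives the diagonal entries 2, 6, 10.
Counting signs: 3 positive.
H is positive definite, so the origin is a strict local minimum.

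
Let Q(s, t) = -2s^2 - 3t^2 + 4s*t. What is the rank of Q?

2

The symmetric matrix is A = [[-2, 2], [2, -3]].
Row-reducing A symmetrically gives the diagonal entries -2, -1.
So there are 2 negative pivots.
The rank is the number of nonzero pivots: 2.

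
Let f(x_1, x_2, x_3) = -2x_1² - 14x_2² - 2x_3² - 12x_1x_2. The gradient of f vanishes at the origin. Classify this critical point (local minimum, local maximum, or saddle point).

The Hessian at the origin is H = [[-4, -12, 0], [-12, -28, 0], [0, 0, -4]].
An LDLᵀ factorisation of H has diagonal entries -4, 8, -4.
That gives 1 positive, 2 negative pivots.
H is indefinite, so the origin is a saddle point.

saddle point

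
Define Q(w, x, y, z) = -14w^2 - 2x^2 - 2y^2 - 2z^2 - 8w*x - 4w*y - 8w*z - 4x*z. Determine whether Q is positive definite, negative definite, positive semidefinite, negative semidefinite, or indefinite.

negative semidefinite

The associated matrix is A = [[-14, -4, -2, -4], [-4, -2, 0, -2], [-2, 0, -2, 0], [-4, -2, 0, -2]].
Symmetric row and column elimination reduces A to a congruent diagonal form with pivots -14, -6/7, -4/3, 0.
Counting signs: 3 negative, 1 zero.
Hence Q is negative semidefinite.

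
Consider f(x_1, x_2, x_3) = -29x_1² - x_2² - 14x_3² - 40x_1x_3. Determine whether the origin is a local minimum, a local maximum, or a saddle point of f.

local maximum

The Hessian at the origin is H = [[-58, 0, -40], [0, -2, 0], [-40, 0, -28]].
An LDLᵀ factorisation of H has diagonal entries -58, -2, -12/29.
Counting signs: 3 negative.
H is negative definite, so the origin is a strict local maximum.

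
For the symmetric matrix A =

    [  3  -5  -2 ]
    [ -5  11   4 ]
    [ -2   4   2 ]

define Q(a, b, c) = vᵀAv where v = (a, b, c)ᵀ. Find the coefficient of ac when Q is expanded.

-4

The coefficient of ac is A[1,3] + A[3,1] = 2·(-2) = -4.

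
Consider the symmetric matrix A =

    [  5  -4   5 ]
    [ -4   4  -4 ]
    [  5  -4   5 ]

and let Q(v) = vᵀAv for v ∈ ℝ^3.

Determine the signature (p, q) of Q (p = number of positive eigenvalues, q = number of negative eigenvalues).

(2, 0)

Symmetric row and column elimination reduces A to a congruent diagonal form with pivots 5, 4/5, 0.
Counting signs: 2 positive, 1 zero.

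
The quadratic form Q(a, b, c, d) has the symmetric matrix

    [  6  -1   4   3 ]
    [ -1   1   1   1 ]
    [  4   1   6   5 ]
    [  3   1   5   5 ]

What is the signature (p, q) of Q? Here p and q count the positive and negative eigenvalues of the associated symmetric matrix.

Symmetric row and column elimination reduces A to a congruent diagonal form with pivots 6, 5/6, 0, 4/5.
Counting signs: 3 positive, 1 zero.

(3, 0)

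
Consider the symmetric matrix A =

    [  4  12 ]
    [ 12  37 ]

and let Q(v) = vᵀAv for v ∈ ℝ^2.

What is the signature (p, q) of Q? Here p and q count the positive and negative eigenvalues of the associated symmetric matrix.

(2, 0)

Row-reducing A symmetrically gives the diagonal entries 4, 1.
Counting signs: 2 positive.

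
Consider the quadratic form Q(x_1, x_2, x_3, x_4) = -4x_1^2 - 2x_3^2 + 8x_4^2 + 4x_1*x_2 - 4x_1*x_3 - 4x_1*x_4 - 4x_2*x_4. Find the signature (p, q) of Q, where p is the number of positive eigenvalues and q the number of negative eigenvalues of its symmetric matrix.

Write A = [[-4, 2, -2, -2], [2, 0, 0, -2], [-2, 0, -2, 0], [-2, -2, 0, 8]].
An LDLᵀ factorisation of A has diagonal entries -4, 1, -2, 2.
So there are 2 positive, 2 negative pivots.

(2, 2)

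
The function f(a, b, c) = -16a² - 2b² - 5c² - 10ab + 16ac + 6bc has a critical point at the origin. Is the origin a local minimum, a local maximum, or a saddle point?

The Hessian at the origin is H = [[-32, -10, 16], [-10, -4, 6], [16, 6, -10]].
An LDLᵀ factorisation of H has diagonal entries -32, -7/8, -6/7.
That gives 3 negative pivots.
H is negative definite, so the origin is a strict local maximum.

local maximum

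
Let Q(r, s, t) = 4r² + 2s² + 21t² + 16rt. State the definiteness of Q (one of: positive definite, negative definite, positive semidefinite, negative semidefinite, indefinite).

Write A = [[4, 0, 8], [0, 2, 0], [8, 0, 21]].
Congruent diagonalization of A (simultaneous row and column reduction) yields pivots 4, 2, 5.
Counting signs: 3 positive.
Hence Q is positive definite.

positive definite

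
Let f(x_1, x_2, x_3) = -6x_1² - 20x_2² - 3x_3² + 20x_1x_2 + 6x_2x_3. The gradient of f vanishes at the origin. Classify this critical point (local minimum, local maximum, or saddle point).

local maximum

The Hessian at the origin is H = [[-12, 20, 0], [20, -40, 6], [0, 6, -6]].
Row-reducing H symmetrically gives the diagonal entries -12, -20/3, -3/5.
So there are 3 negative pivots.
H is negative definite, so the origin is a strict local maximum.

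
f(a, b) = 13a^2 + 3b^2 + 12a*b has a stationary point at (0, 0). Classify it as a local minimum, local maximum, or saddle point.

local minimum

The Hessian at the origin is H = [[26, 12], [12, 6]].
det H = 26·6 − (12)² = 12 > 0 and H[1,1] = 26 > 0, so H is positive definite.
Therefore the origin is a local minimum.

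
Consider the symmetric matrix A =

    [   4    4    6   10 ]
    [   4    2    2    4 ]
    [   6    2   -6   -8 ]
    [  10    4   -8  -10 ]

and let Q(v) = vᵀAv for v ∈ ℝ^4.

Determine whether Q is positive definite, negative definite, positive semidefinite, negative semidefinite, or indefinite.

indefinite

Congruent diagonalization of A (simultaneous row and column reduction) yields pivots 4, -2, -7, 2/7.
That gives 2 positive, 2 negative pivots.
Hence Q is indefinite.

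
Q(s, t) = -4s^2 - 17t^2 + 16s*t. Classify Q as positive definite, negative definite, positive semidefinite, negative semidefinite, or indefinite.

negative definite

The symmetric matrix of Q is [[-4, 8], [8, -17]].
For the 2×2 matrix [[-4, 8], [8, -17]]: det = -4·-17 − (8)² = 4, trace = -21.
det > 0 so both eigenvalues share the sign of the trace; trace = -21 < 0 ⇒ both negative.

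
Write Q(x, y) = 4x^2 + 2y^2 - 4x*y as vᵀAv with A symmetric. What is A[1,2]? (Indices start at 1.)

The coefficient of x·y in Q is -4. For a symmetric A this equals A[1,2] + A[2,1] = 2·A[1,2].
So A[1,2] = -4/2 = -2.

-2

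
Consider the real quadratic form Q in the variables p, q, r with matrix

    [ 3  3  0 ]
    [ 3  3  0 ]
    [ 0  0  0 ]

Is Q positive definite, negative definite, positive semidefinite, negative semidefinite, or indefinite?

Congruent diagonalization of A (simultaneous row and column reduction) yields pivots 3, 0, 0.
Counting signs: 1 positive, 2 zero.
Hence Q is positive semidefinite.

positive semidefinite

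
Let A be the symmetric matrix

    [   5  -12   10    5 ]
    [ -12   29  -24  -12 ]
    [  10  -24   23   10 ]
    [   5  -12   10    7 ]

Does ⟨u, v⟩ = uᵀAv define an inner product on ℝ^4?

yes

Leading principal minors: Δ_1 = 5, Δ_2 = 1, Δ_3 = 3, Δ_4 = 6.
All leading principal minors are positive, so by Sylvester's criterion Q is positive definite.
⟨·,·⟩ is an inner product exactly when A is positive definite.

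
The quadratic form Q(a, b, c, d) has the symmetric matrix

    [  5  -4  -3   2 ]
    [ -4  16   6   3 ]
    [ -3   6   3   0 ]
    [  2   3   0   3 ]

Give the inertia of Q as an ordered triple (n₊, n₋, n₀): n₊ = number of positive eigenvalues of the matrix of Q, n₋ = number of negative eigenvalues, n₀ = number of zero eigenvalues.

(4, 0, 0)

Applying the same elementary operations to the rows and columns of A produces a congruent diagonal matrix with entries 5, 64/5, 3/16, 1/2.
So there are 4 positive pivots.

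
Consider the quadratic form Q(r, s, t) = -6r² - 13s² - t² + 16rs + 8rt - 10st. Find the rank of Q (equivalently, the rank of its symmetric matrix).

Write A = [[-6, 8, 4], [8, -13, -5], [4, -5, -1]].
Congruent diagonalization of A (simultaneous row and column reduction) yields pivots -6, -7/3, 12/7.
So there are 1 positive, 2 negative pivots.
The rank is the number of nonzero pivots: 3.

3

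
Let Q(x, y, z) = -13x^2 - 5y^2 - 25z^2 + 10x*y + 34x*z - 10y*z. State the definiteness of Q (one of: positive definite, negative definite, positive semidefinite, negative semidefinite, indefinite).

The symmetric matrix of Q is A = [[-13, 5, 17], [5, -5, -5], [17, -5, -25]].
Leading principal minors: Δ_1 = -13, Δ_2 = 40, Δ_3 = -80.
The signs alternate starting with Δ_1 < 0, so by Sylvester's criterion Q is negative definite.

negative definite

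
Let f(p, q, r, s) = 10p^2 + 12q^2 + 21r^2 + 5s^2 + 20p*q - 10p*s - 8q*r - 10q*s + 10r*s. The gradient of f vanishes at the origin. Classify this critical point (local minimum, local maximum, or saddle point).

The Hessian at the origin is H = [[20, 20, 0, -10], [20, 24, -8, -10], [0, -8, 42, 10], [-10, -10, 10, 10]].
Row-reducing H symmetrically gives the diagonal entries 20, 4, 26, 15/13.
So there are 4 positive pivots.
H is positive definite, so the origin is a strict local minimum.

local minimum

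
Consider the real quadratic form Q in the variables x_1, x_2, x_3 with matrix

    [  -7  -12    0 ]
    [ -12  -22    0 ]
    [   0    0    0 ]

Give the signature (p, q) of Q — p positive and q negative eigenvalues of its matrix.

(0, 2)

Row-reducing A symmetrically gives the diagonal entries -7, -10/7, 0.
That gives 2 negative, 1 zero pivots.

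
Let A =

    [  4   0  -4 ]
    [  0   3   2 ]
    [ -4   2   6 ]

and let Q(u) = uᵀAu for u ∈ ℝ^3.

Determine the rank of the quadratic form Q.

Row-reducing A symmetrically gives the diagonal entries 4, 3, 2/3.
Counting signs: 3 positive.
The rank is the number of nonzero pivots: 3.

3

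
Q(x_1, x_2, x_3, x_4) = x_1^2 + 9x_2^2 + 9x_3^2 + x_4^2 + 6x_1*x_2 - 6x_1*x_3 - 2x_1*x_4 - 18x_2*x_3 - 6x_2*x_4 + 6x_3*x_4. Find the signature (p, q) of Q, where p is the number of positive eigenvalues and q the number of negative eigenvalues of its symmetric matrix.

The symmetric matrix is A = [[1, 3, -3, -1], [3, 9, -9, -3], [-3, -9, 9, 3], [-1, -3, 3, 1]].
Row-reducing A symmetrically gives the diagonal entries 1, 0, 0, 0.
Counting signs: 1 positive, 3 zero.

(1, 0)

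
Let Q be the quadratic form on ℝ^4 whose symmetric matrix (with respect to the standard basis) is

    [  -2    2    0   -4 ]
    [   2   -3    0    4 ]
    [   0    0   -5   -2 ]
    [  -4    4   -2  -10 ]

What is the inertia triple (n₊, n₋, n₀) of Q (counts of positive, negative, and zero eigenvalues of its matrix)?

Applying the same elementary operations to the rows and columns of A produces a congruent diagonal matrix with entries -2, -1, -5, -6/5.
So there are 4 negative pivots.

(0, 4, 0)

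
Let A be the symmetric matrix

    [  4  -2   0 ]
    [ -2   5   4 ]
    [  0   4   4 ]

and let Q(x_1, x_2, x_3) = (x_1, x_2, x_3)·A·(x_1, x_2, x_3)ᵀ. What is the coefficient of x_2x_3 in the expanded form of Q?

8

The coefficient of x_2x_3 is A[2,3] + A[3,2] = 2·4 = 8.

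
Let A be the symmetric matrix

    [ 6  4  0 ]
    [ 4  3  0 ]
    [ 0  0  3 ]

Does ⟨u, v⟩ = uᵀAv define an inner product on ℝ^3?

yes

Congruent diagonalization of A (simultaneous row and column reduction) yields pivots 6, 1/3, 3.
So there are 3 positive pivots.
Hence Q is positive definite.
⟨·,·⟩ is an inner product exactly when A is positive definite.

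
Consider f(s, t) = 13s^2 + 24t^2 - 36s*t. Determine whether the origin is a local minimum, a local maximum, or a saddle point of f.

The Hessian at the origin is H = [[26, -36], [-36, 48]].
det H = 26·48 − (-36)² = -48 < 0, so H is indefinite.
Therefore the origin is a saddle point.

saddle point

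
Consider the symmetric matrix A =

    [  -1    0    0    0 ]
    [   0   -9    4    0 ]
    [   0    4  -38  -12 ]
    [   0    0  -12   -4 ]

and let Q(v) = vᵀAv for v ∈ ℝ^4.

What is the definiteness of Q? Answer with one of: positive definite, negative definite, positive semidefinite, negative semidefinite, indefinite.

Row-reducing A symmetrically gives the diagonal entries -1, -9, -326/9, -4/163.
So there are 4 negative pivots.
Hence Q is negative definite.

negative definite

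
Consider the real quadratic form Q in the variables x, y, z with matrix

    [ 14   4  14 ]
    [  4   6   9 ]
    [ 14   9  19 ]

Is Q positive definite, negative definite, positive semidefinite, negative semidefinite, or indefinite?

indefinite

Symmetric row and column elimination reduces A to a congruent diagonal form with pivots 14, 34/7, -5/34.
That gives 2 positive, 1 negative pivots.
Hence Q is indefinite.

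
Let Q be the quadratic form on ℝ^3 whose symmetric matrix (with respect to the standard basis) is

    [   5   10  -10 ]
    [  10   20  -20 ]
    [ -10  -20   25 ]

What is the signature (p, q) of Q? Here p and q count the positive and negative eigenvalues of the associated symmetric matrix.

Applying the same elementary operations to the rows and columns of A produces a congruent diagonal matrix with entries 5, 0, 5.
That gives 2 positive, 1 zero pivots.

(2, 0)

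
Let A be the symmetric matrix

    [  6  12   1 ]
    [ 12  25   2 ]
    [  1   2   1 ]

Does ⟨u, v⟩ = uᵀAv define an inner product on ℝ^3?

Leading principal minors: Δ_1 = 6, Δ_2 = 6, Δ_3 = 5.
All leading principal minors are positive, so by Sylvester's criterion Q is positive definite.
⟨·,·⟩ is an inner product exactly when A is positive definite.

yes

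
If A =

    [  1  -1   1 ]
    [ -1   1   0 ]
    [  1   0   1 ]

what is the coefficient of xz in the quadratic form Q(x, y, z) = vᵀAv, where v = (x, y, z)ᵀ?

2

The coefficient of xz is A[1,3] + A[3,1] = 2·1 = 2.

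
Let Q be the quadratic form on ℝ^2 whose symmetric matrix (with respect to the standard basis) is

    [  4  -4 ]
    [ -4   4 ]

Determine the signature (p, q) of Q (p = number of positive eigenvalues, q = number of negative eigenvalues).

(1, 0)

Congruent diagonalization of A (simultaneous row and column reduction) yields pivots 4, 0.
So there are 1 positive, 1 zero pivots.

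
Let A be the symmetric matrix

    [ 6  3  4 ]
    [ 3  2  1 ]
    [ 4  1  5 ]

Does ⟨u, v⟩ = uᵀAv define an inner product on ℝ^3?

Row-reducing A symmetrically gives the diagonal entries 6, 1/2, 1/3.
That gives 3 positive pivots.
Hence Q is positive definite.
⟨·,·⟩ is an inner product exactly when A is positive definite.

yes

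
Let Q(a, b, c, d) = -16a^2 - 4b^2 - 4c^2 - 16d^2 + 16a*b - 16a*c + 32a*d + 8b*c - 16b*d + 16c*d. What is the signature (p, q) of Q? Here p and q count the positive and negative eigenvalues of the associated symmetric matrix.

(0, 1)

The associated matrix is A = [[-16, 8, -8, 16], [8, -4, 4, -8], [-8, 4, -4, 8], [16, -8, 8, -16]].
Applying the same elementary operations to the rows and columns of A produces a congruent diagonal matrix with entries -16, 0, 0, 0.
That gives 1 negative, 3 zero pivots.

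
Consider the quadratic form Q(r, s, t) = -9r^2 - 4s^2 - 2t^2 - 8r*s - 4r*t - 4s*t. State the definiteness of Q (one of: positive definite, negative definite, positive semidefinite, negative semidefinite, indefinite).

Write A = [[-9, -4, -2], [-4, -4, -2], [-2, -2, -2]].
Row-reducing A symmetrically gives the diagonal entries -9, -20/9, -1.
That gives 3 negative pivots.
Hence Q is negative definite.

negative definite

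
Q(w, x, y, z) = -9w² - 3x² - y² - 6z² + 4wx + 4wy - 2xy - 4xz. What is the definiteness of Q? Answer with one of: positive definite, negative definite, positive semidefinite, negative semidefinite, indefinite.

The symmetric matrix is A = [[-9, 2, 2, 0], [2, -3, -1, -2], [2, -1, -1, 0], [0, -2, 0, -6]].
An LDLᵀ factorisation of A has diagonal entries -9, -23/9, -10/23, -4.
Counting signs: 4 negative.
Hence Q is negative definite.

negative definite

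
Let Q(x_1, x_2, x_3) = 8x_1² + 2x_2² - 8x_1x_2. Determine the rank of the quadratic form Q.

The symmetric matrix is A = [[8, -4, 0], [-4, 2, 0], [0, 0, 0]].
Congruent diagonalization of A (simultaneous row and column reduction) yields pivots 8, 0, 0.
That gives 1 positive, 2 zero pivots.
The rank is the number of nonzero pivots: 1.

1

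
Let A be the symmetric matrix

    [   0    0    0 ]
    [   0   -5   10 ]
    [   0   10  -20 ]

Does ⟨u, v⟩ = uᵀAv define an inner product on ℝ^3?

Symmetric row and column elimination reduces A to a congruent diagonal form with pivots 0, -5, 0.
That gives 1 negative, 2 zero pivots.
Hence Q is negative semidefinite.
⟨·,·⟩ is an inner product exactly when A is positive definite.

no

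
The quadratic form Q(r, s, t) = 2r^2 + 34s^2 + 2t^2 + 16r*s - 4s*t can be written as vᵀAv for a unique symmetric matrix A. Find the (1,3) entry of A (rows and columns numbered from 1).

The coefficient of r·t in Q is 0. For a symmetric A this equals A[1,3] + A[3,1] = 2·A[1,3].
So A[1,3] = 0/2 = 0.

0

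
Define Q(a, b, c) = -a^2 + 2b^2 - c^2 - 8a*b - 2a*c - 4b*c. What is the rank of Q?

The symmetric matrix is A = [[-1, -4, -1], [-4, 2, -2], [-1, -2, -1]].
Applying the same elementary operations to the rows and columns of A produces a congruent diagonal matrix with entries -1, 18, -2/9.
That gives 1 positive, 2 negative pivots.
The rank is the number of nonzero pivots: 3.

3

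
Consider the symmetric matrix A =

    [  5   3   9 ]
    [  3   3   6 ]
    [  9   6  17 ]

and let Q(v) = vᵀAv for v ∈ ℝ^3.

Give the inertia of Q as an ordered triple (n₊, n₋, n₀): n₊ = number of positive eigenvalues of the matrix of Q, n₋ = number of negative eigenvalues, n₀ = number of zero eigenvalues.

(3, 0, 0)

An LDLᵀ factorisation of A has diagonal entries 5, 6/5, 1/2.
That gives 3 positive pivots.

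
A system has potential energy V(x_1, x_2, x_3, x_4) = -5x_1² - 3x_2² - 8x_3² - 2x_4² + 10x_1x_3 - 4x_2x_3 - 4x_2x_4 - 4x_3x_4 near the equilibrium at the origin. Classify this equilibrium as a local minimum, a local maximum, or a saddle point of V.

The Hessian at the origin is H = [[-10, 0, 10, 0], [0, -6, -4, -4], [10, -4, -16, -4], [0, -4, -4, -4]].
Congruent diagonalization of H (simultaneous row and column reduction) yields pivots -10, -6, -10/3, -4/5.
Counting signs: 4 negative.
H is negative definite, so the origin is a strict local maximum.

local maximum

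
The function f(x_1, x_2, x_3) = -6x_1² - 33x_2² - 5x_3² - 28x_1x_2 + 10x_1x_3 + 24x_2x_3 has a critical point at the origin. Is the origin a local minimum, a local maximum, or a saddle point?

The Hessian at the origin is H = [[-12, -28, 10], [-28, -66, 24], [10, 24, -10]].
Symmetric row and column elimination reduces H to a congruent diagonal form with pivots -12, -2/3, -1.
So there are 3 negative pivots.
H is negative definite, so the origin is a strict local maximum.

local maximum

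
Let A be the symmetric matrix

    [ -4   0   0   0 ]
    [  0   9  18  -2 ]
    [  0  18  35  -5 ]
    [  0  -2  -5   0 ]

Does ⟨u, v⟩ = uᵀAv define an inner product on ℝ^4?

Applying the same elementary operations to the rows and columns of A produces a congruent diagonal matrix with entries -4, 9, -1, 5/9.
So there are 2 positive, 2 negative pivots.
Hence Q is indefinite.
⟨·,·⟩ is an inner product exactly when A is positive definite.

no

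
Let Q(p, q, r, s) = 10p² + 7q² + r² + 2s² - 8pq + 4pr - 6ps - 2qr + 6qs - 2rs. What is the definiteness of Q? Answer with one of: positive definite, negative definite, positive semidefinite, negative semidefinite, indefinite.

The symmetric matrix of Q is A = [[10, -4, 2, -3], [-4, 7, -1, 3], [2, -1, 1, -1], [-3, 3, -1, 2]].
Leading principal minors: Δ_1 = 10, Δ_2 = 54, Δ_3 = 32, Δ_4 = 10.
All leading principal minors are positive, so by Sylvester's criterion Q is positive definite.

positive definite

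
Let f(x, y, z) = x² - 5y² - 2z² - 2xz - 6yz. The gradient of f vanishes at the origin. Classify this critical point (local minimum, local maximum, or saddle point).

saddle point

The Hessian at the origin is H = [[2, 0, -2], [0, -10, -6], [-2, -6, -4]].
Congruent diagonalization of H (simultaneous row and column reduction) yields pivots 2, -10, -12/5.
That gives 1 positive, 2 negative pivots.
H is indefinite, so the origin is a saddle point.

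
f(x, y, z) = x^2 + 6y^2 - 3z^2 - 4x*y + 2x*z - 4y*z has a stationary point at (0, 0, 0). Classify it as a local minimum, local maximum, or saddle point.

The Hessian at the origin is H = [[2, -4, 2], [-4, 12, -4], [2, -4, -6]].
An LDLᵀ factorisation of H has diagonal entries 2, 4, -8.
So there are 2 positive, 1 negative pivots.
H is indefinite, so the origin is a saddle point.

saddle point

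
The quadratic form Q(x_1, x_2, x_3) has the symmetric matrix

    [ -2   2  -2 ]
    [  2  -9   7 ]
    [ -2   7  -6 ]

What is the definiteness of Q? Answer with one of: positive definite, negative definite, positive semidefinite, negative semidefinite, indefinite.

Symmetric row and column elimination reduces A to a congruent diagonal form with pivots -2, -7, -3/7.
That gives 3 negative pivots.
Hence Q is negative definite.

negative definite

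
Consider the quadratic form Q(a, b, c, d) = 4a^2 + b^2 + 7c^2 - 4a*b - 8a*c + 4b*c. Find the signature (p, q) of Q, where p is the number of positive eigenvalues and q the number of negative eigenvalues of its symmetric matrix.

The symmetric matrix is A = [[4, -2, -4, 0], [-2, 1, 2, 0], [-4, 2, 7, 0], [0, 0, 0, 0]].
Row-reducing A symmetrically gives the diagonal entries 4, 0, 3, 0.
That gives 2 positive, 2 zero pivots.

(2, 0)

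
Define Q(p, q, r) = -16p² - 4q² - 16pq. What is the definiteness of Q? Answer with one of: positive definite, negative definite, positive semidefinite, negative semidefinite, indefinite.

Write A = [[-16, -8, 0], [-8, -4, 0], [0, 0, 0]].
Congruent diagonalization of A (simultaneous row and column reduction) yields pivots -16, 0, 0.
That gives 1 negative, 2 zero pivots.
Hence Q is negative semidefinite.

negative semidefinite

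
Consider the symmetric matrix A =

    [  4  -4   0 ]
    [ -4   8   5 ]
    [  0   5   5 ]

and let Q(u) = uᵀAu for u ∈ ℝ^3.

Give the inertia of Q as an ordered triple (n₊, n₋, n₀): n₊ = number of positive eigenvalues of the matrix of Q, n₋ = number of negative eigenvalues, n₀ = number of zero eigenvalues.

Symmetric row and column elimination reduces A to a congruent diagonal form with pivots 4, 4, -5/4.
Counting signs: 2 positive, 1 negative.

(2, 1, 0)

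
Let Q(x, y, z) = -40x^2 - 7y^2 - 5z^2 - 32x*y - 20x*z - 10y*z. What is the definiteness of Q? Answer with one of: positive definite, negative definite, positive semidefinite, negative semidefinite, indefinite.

negative definite

The symmetric matrix of Q is A = [[-40, -16, -10], [-16, -7, -5], [-10, -5, -5]].
Leading principal minors: Δ_1 = -40, Δ_2 = 24, Δ_3 = -20.
The signs alternate starting with Δ_1 < 0, so by Sylvester's criterion Q is negative definite.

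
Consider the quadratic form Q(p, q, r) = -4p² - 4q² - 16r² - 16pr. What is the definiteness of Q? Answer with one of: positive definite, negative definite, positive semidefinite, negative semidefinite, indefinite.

The symmetric matrix is A = [[-4, 0, -8], [0, -4, 0], [-8, 0, -16]].
Symmetric row and column elimination reduces A to a congruent diagonal form with pivots -4, -4, 0.
So there are 2 negative, 1 zero pivots.
Hence Q is negative semidefinite.

negative semidefinite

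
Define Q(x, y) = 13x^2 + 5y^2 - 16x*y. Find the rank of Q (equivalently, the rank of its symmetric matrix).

2

The associated matrix is A = [[13, -8], [-8, 5]].
Congruent diagonalization of A (simultaneous row and column reduction) yields pivots 13, 1/13.
That gives 2 positive pivots.
The rank is the number of nonzero pivots: 2.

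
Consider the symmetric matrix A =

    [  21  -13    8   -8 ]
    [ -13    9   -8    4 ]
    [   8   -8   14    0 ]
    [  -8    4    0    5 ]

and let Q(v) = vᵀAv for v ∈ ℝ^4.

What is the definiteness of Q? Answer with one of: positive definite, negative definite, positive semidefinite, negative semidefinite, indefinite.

Leading principal minors: Δ_1 = 21, Δ_2 = 20, Δ_3 = 24, Δ_4 = 24.
All leading principal minors are positive, so by Sylvester's criterion Q is positive definite.

positive definite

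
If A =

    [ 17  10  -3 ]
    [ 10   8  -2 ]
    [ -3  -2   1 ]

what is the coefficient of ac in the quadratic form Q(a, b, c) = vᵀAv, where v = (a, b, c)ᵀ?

-6

The coefficient of ac is A[1,3] + A[3,1] = 2·(-3) = -6.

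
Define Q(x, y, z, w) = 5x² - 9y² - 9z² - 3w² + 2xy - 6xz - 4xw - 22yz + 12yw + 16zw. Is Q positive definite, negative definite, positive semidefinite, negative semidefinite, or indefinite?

The symmetric matrix is A = [[5, 1, -3, -2], [1, -9, -11, 6], [-3, -11, -9, 8], [-2, 6, 8, -3]].
Symmetric row and column elimination reduces A to a congruent diagonal form with pivots 5, -46/5, 22/23, 5/11.
That gives 3 positive, 1 negative pivots.
Hence Q is indefinite.

indefinite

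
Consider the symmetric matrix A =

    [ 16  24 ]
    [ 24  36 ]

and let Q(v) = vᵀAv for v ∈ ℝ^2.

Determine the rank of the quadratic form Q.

1

Applying the same elementary operations to the rows and columns of A produces a congruent diagonal matrix with entries 16, 0.
Counting signs: 1 positive, 1 zero.
The rank is the number of nonzero pivots: 1.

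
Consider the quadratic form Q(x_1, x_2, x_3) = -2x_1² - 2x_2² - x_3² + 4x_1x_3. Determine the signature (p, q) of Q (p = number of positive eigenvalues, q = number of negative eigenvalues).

(1, 2)

Write A = [[-2, 0, 2], [0, -2, 0], [2, 0, -1]].
Applying the same elementary operations to the rows and columns of A produces a congruent diagonal matrix with entries -2, -2, 1.
So there are 1 positive, 2 negative pivots.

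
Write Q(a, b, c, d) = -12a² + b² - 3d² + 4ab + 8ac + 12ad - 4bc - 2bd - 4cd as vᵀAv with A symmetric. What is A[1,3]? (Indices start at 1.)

The coefficient of a·c in Q is 8. For a symmetric A this equals A[1,3] + A[3,1] = 2·A[1,3].
So A[1,3] = 8/2 = 4.

4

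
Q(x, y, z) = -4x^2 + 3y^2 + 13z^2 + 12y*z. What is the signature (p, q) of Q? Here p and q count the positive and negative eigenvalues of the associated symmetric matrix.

Write A = [[-4, 0, 0], [0, 3, 6], [0, 6, 13]].
An LDLᵀ factorisation of A has diagonal entries -4, 3, 1.
So there are 2 positive, 1 negative pivots.

(2, 1)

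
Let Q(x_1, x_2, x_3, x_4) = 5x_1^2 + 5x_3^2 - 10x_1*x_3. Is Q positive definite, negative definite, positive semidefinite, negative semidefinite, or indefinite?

The associated matrix is A = [[5, 0, -5, 0], [0, 0, 0, 0], [-5, 0, 5, 0], [0, 0, 0, 0]].
Symmetric row and column elimination reduces A to a congruent diagonal form with pivots 5, 0, 0, 0.
Counting signs: 1 positive, 3 zero.
Hence Q is positive semidefinite.

positive semidefinite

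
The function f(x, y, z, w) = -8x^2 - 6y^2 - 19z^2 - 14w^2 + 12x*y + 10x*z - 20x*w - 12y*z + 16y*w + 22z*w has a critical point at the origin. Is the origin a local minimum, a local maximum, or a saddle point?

The Hessian at the origin is H = [[-16, 12, 10, -20], [12, -12, -12, 16], [10, -12, -38, 22], [-20, 16, 22, -28]].
Row-reducing H symmetrically gives the diagonal entries -16, -3, -25, -8/75.
That gives 4 negative pivots.
H is negative definite, so the origin is a strict local maximum.

local maximum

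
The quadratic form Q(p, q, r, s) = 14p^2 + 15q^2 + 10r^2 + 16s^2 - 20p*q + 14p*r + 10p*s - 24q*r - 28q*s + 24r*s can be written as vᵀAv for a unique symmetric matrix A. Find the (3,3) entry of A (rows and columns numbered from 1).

10

The coefficient of r^2 in Q is 10, and that is exactly A[3,3].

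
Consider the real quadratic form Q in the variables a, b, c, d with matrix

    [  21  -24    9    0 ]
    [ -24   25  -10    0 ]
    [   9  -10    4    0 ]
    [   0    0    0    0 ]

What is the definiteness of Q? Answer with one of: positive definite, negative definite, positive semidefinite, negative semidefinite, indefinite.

indefinite

Applying the same elementary operations to the rows and columns of A produces a congruent diagonal matrix with entries 21, -17/7, 3/17, 0.
Counting signs: 2 positive, 1 negative, 1 zero.
Hence Q is indefinite.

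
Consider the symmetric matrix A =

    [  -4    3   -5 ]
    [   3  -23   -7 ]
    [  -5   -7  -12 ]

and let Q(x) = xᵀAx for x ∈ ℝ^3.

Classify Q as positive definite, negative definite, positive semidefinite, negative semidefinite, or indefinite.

Congruent diagonalization of A (simultaneous row and column reduction) yields pivots -4, -83/4, -15/83.
Counting signs: 3 negative.
Hence Q is negative definite.

negative definite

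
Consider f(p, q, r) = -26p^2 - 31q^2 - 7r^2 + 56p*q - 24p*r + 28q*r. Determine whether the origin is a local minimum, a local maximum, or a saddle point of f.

The Hessian at the origin is H = [[-52, 56, -24], [56, -62, 28], [-24, 28, -14]].
Applying the same elementary operations to the rows and columns of H produces a congruent diagonal matrix with entries -52, -22/13, -2/11.
So there are 3 negative pivots.
H is negative definite, so the origin is a strict local maximum.

local maximum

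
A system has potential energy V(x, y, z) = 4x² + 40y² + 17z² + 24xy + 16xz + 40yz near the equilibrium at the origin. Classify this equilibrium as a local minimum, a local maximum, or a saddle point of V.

The Hessian at the origin is H = [[8, 24, 16], [24, 80, 40], [16, 40, 34]].
Congruent diagonalization of H (simultaneous row and column reduction) yields pivots 8, 8, -6.
Counting signs: 2 positive, 1 negative.
H is indefinite, so the origin is a saddle point.

saddle point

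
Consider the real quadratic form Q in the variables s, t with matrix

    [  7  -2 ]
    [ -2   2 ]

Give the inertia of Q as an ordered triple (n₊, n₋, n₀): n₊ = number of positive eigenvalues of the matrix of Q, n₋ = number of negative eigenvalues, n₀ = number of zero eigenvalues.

(2, 0, 0)

An LDLᵀ factorisation of A has diagonal entries 7, 10/7.
Counting signs: 2 positive.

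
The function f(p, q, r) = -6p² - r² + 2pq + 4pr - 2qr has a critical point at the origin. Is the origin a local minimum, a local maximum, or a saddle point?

saddle point

The Hessian at the origin is H = [[-12, 2, 4], [2, 0, -2], [4, -2, -2]].
An LDLᵀ factorisation of H has diagonal entries -12, 1/3, -6.
Counting signs: 1 positive, 2 negative.
H is indefinite, so the origin is a saddle point.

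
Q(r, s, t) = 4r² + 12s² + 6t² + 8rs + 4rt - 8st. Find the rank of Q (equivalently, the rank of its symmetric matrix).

The associated matrix is A = [[4, 4, 2], [4, 12, -4], [2, -4, 6]].
Row-reducing A symmetrically gives the diagonal entries 4, 8, 1/2.
Counting signs: 3 positive.
The rank is the number of nonzero pivots: 3.

3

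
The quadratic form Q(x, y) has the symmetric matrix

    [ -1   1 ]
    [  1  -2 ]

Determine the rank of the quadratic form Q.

Symmetric row and column elimination reduces A to a congruent diagonal form with pivots -1, -1.
That gives 2 negative pivots.
The rank is the number of nonzero pivots: 2.

2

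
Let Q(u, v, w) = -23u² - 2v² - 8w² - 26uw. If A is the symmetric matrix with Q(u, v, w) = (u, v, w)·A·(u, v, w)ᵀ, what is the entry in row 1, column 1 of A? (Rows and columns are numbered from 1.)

The coefficient of u² in Q is -23, and that is exactly A[1,1].

-23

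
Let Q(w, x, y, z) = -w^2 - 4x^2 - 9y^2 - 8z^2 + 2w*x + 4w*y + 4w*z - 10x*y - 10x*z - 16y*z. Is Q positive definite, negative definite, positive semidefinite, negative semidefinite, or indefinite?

negative definite

The symmetric matrix of Q is A = [[-1, 1, 2, 2], [1, -4, -5, -5], [2, -5, -9, -8], [2, -5, -8, -8]].
Leading principal minors: Δ_1 = -1, Δ_2 = 3, Δ_3 = -6, Δ_4 = 3.
The signs alternate starting with Δ_1 < 0, so by Sylvester's criterion Q is negative definite.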